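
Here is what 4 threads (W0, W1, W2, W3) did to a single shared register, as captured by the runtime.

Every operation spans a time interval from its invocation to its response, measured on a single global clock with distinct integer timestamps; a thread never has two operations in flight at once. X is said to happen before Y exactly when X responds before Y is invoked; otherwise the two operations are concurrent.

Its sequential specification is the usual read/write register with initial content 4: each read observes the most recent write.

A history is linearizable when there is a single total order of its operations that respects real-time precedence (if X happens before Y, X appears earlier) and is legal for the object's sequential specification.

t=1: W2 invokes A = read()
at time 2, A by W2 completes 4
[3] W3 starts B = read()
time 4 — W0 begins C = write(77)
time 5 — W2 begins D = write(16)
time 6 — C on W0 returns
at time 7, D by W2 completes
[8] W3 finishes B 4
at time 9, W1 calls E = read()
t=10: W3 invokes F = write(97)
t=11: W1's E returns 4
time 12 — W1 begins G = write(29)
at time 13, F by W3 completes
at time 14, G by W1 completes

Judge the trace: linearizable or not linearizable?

not linearizable

through event 10 a valid linearization exists; event 11 (E responding at time 11) ends that
no legal order exists: 6 real-time-consistent candidates over 5 completed register operations, all rejected
include/drop combinations of the 1 pending operation (F) were all tried; none helps
take A, B, C, D, E (pending dropped): step 5 already fails, because E read() → 4 cannot occur there
take A, B, D, C, E (pending dropped): step 5 already fails, because E read() → 4 cannot occur there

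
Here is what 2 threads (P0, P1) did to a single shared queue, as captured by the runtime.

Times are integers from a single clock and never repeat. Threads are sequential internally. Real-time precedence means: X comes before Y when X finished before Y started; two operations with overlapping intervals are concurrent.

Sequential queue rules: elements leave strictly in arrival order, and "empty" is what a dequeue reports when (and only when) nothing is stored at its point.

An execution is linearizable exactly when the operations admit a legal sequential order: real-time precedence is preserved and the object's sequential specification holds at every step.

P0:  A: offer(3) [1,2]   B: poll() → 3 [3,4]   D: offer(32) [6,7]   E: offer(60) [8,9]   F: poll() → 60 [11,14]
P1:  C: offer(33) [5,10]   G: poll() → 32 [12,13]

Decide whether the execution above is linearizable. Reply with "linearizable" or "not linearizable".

a witness: A, B, D, E, C, G, F
1. A offer(3), leaving queue <3>
2. B poll() → 3, leaving queue <>
3. D offer(32), leaving queue <32>
4. E offer(60), leaving queue <32,60>
5. C offer(33), leaving queue <32,60,33>
6. G poll() → 32, leaving queue <60,33>
7. F poll() → 60, leaving queue <33>

linearizable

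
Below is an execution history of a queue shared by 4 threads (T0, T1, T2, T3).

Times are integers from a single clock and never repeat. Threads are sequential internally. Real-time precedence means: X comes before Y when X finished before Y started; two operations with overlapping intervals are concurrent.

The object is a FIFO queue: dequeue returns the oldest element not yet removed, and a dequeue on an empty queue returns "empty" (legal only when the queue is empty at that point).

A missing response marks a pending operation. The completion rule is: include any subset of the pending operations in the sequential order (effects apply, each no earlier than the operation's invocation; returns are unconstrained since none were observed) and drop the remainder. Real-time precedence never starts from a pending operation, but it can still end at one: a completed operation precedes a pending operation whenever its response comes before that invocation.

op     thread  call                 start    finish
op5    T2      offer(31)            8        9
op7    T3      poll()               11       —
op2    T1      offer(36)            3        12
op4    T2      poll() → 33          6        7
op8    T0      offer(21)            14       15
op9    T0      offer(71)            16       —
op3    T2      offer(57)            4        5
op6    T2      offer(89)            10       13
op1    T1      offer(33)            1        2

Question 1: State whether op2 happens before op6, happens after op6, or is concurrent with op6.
op2 spans [3,12], op6 spans [10,13]
the intervals overlap in both directions

concurrent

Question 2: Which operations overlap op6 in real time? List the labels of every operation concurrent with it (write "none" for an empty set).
op6 runs from 10 to 13; window-overlapping ops are concurrent
op1 [1,2]: before
op2 [3,12]: concurrent
op3 [4,5]: before
op4 [6,7]: before
op5 [8,9]: before
op7 [11,…): concurrent
op8 [14,15]: after
op9 [16,…): after

op2, op7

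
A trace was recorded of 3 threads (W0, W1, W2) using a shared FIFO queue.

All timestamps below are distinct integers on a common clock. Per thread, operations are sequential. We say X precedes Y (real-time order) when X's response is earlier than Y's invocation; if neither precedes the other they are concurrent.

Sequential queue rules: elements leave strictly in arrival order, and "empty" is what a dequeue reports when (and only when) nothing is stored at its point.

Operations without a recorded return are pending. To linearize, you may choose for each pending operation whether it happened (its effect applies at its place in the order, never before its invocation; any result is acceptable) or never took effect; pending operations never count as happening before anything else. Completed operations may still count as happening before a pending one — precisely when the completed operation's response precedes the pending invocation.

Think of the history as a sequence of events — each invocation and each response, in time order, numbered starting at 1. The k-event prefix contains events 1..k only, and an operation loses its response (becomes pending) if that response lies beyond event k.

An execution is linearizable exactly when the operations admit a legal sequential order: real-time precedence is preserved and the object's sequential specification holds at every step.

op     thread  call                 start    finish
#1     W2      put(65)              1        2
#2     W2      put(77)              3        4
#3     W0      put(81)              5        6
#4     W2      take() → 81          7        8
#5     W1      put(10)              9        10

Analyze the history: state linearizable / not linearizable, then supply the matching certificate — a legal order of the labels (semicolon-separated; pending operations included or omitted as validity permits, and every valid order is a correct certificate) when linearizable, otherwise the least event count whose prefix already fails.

not linearizable — minimal violating prefix: 8 events

prefix check: 1..7 passes, 1..8 fails once #4's time-8 response joins
one real-time candidate order over the 4 completed operations — the FIFO queue replay rejects it
for example #1, #2, #3, #4 fails at step 4: #4 take() → 81 is not legal there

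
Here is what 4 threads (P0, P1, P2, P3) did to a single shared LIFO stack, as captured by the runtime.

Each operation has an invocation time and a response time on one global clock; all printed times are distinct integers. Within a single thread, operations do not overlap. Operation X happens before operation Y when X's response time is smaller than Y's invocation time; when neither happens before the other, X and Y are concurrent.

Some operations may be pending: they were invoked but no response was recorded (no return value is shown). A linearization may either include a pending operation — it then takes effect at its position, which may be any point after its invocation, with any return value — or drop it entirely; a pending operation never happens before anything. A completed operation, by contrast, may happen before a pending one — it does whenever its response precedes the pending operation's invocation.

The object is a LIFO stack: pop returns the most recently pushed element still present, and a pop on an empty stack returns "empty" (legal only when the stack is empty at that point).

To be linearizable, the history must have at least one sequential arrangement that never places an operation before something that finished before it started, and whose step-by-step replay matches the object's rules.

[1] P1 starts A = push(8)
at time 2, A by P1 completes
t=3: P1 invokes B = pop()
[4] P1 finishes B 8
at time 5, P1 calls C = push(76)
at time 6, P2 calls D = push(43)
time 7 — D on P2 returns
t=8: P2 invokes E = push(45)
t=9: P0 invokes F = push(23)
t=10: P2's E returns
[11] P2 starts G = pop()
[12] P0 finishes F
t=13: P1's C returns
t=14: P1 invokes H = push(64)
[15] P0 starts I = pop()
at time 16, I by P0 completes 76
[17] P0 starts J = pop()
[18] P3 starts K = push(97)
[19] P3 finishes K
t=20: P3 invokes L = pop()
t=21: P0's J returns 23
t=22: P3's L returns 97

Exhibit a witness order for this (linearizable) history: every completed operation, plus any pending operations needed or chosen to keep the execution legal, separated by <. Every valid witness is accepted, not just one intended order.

A < B < D < E < F < C < H < G < I < J < K < L

step 1: A push(8) — stack <8>
step 2: B pop() → 8 — stack <>
step 3: D push(43) — stack <43>
step 4: E push(45) — stack <43,45>
step 5: F push(23) — stack <43,45,23>
step 6: C push(76) — stack <43,45,23,76>
step 7: H push(64) (pending, included) — stack <43,45,23,76,64>
step 8: G pop() (pending, included) — stack <43,45,23,76>
step 9: I pop() → 76 — stack <43,45,23>
step 10: J pop() → 23 — stack <43,45>
step 11: K push(97) — stack <43,45,97>
step 12: L pop() → 97 — stack <43,45>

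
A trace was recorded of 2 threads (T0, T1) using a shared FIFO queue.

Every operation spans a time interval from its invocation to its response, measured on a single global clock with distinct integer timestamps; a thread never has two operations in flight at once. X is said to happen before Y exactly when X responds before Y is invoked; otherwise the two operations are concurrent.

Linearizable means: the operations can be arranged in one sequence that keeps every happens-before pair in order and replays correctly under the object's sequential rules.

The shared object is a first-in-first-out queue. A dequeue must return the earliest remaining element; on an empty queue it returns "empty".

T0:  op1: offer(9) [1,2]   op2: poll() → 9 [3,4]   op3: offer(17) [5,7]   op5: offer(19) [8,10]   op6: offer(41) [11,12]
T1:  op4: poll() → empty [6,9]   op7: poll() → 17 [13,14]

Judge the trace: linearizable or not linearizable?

a witness: op1, op2, op4, op3, op5, op6, op7
1. op1 offer(9), leaving queue <9>
2. op2 poll() → 9, leaving queue <>
3. op4 poll() → empty, leaving queue <>
4. op3 offer(17), leaving queue <17>
5. op5 offer(19), leaving queue <17,19>
6. op6 offer(41), leaving queue <17,19,41>
7. op7 poll() → 17, leaving queue <19,41>

linearizable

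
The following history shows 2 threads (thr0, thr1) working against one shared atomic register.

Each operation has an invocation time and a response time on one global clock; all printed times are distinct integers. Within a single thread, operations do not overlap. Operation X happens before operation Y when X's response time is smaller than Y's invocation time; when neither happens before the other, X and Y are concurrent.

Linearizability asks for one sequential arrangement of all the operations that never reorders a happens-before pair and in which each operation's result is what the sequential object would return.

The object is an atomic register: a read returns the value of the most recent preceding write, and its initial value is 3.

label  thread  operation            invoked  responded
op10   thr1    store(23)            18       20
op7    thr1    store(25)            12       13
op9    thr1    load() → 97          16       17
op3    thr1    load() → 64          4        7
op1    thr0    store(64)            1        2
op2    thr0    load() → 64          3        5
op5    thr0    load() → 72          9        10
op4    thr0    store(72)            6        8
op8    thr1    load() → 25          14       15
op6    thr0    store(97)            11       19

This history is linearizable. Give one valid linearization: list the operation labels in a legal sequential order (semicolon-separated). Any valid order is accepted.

1. op1 store(64), leaving value 64
2. op2 load() → 64, leaving value 64
3. op3 load() → 64, leaving value 64
4. op4 store(72), leaving value 72
5. op5 load() → 72, leaving value 72
6. op7 store(25), leaving value 25
7. op8 load() → 25, leaving value 25
8. op6 store(97), leaving value 97
9. op9 load() → 97, leaving value 97
10. op10 store(23), leaving value 23

op1; op2; op3; op4; op5; op7; op8; op6; op9; op10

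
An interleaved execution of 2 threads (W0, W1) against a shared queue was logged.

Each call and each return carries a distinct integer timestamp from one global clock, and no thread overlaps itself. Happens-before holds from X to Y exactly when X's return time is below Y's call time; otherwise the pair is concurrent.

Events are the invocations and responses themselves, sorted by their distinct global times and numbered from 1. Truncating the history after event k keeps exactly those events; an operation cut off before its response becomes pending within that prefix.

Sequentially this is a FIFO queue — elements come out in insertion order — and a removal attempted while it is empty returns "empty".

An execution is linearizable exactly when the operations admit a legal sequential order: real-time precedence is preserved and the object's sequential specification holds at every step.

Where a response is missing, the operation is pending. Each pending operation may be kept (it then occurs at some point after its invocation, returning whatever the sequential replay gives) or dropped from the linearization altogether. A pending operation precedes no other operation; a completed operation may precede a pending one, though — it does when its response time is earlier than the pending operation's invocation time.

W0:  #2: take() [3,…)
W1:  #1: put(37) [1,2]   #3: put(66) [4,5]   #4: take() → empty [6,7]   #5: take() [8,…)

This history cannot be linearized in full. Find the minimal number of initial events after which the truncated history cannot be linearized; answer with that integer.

7

a valid linearization of events 1..6 exists, for instance #1, #2, #3:
1. #1 put(37), leaving queue <37>
2. #2 take() (pending, included), leaving queue <>
3. #3 put(66), leaving queue <66>
adding event 7 (#4 responds at 7) leaves no legal real-time order
completion choices over the 1 pending operation (#2) were checked; none helps
take #1, #3, #4 (pending dropped): step 3 already fails, because #4 take() → empty cannot occur there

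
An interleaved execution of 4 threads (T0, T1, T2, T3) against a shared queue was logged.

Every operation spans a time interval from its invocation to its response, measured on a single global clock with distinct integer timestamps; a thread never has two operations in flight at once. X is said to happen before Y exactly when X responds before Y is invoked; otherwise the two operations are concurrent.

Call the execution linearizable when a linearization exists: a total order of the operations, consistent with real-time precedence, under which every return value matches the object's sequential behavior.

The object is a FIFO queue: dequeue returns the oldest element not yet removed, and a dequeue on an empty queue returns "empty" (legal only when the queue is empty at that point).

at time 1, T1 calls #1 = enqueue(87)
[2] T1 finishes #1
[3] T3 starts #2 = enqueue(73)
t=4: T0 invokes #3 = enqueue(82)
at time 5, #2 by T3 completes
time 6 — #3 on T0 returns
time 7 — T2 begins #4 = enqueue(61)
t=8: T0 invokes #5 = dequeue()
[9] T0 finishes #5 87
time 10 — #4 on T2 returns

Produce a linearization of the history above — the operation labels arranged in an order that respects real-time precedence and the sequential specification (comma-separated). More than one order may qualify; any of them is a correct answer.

#1, #2, #3, #4, #5

after step 1 (#1 enqueue(87)): queue <87>
after step 2 (#2 enqueue(73)): queue <87,73>
after step 3 (#3 enqueue(82)): queue <87,73,82>
after step 4 (#4 enqueue(61)): queue <87,73,82,61>
after step 5 (#5 dequeue() → 87): queue <73,82,61>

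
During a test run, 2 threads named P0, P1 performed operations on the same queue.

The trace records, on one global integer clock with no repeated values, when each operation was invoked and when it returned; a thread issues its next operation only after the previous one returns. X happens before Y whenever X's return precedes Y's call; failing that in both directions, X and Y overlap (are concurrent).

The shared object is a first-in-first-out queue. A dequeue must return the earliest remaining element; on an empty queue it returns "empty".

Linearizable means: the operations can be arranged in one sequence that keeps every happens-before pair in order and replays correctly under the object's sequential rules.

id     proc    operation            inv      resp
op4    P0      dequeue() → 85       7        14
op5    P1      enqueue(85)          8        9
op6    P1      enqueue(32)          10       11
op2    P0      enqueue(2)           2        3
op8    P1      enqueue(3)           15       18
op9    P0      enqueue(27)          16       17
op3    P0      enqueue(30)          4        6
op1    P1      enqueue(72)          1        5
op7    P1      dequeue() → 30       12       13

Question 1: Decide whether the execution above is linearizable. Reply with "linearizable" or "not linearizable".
through event 13 a valid linearization exists; event 14 (op4 responding at time 14) ends that
7 completed operations, 12 real-time-consistent orders — every queue replay fails
for example op1, op2, op3, op4, op5, op6, op7 fails at step 4: op4 dequeue() → 85 is not legal there
for example op1, op2, op3, op5, op4, op6, op7 fails at step 5: op4 dequeue() → 85 is not legal there

not linearizable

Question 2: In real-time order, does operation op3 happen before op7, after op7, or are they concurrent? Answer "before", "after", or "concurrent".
Answer: before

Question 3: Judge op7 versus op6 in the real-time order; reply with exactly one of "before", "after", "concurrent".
Answer: after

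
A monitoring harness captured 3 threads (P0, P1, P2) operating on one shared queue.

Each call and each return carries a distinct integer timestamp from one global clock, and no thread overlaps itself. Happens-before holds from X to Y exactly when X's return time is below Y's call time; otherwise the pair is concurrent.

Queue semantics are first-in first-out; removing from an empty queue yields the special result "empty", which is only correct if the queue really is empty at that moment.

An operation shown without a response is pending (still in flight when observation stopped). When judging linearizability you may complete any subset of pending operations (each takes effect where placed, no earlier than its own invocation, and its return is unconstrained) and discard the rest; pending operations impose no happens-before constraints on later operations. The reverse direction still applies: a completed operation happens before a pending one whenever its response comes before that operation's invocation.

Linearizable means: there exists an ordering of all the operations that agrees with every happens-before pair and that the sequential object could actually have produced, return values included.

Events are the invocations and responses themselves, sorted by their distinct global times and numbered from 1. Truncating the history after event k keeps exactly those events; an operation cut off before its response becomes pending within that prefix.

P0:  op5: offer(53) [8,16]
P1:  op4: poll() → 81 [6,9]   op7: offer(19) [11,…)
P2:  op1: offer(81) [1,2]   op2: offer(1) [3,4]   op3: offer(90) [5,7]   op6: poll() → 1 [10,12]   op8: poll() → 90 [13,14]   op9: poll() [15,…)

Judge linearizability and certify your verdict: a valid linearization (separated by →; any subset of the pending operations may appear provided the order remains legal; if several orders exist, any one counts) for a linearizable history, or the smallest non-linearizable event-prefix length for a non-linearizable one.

1. op1 offer(81), leaving queue <81>
2. op2 offer(1), leaving queue <81,1>
3. op3 offer(90), leaving queue <81,1,90>
4. op4 poll() → 81, leaving queue <1,90>
5. op5 offer(53), leaving queue <1,90,53>
6. op6 poll() → 1, leaving queue <90,53>
7. op7 offer(19) (pending, included), leaving queue <90,53,19>
8. op8 poll() → 90, leaving queue <53,19>

linearizable — witness: op1 → op2 → op3 → op4 → op5 → op6 → op7 → op8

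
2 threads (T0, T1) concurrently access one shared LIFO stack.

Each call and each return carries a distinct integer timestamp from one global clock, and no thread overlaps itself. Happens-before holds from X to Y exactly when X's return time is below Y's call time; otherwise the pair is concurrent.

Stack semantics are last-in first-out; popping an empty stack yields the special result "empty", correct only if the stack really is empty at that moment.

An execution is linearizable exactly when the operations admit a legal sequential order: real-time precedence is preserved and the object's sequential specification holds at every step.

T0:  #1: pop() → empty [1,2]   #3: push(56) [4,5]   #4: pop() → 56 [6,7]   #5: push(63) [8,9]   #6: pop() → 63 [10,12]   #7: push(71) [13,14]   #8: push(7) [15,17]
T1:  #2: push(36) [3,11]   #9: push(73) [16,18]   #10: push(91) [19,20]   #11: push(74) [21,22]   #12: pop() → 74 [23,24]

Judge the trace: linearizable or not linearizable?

linearizable

a witness: #1, #2, #3, #4, #5, #6, #7, #8, #9, #10, #11, #12
after step 1 (#1 pop() → empty): stack <>
after step 2 (#2 push(36)): stack <36>
after step 3 (#3 push(56)): stack <36,56>
after step 4 (#4 pop() → 56): stack <36>
after step 5 (#5 push(63)): stack <36,63>
after step 6 (#6 pop() → 63): stack <36>
after step 7 (#7 push(71)): stack <36,71>
after step 8 (#8 push(7)): stack <36,71,7>
after step 9 (#9 push(73)): stack <36,71,7,73>
after step 10 (#10 push(91)): stack <36,71,7,73,91>
after step 11 (#11 push(74)): stack <36,71,7,73,91,74>
after step 12 (#12 pop() → 74): stack <36,71,7,73,91>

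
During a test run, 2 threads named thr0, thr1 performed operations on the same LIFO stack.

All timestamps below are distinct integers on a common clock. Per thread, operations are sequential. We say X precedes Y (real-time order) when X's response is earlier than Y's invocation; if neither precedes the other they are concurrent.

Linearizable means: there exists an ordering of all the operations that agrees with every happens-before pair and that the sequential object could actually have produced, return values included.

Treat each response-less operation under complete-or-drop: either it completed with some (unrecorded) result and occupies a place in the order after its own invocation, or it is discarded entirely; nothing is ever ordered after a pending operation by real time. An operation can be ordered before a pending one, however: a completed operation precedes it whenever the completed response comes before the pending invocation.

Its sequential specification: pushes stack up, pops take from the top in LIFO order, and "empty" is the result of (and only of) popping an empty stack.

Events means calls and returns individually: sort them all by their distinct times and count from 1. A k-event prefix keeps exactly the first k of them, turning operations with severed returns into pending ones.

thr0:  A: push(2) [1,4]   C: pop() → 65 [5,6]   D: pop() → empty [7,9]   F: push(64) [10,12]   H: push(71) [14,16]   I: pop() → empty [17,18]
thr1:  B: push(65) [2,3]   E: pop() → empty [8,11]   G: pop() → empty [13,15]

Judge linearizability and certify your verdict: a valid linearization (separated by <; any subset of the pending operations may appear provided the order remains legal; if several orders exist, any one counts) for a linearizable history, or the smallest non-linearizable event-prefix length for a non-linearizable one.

cut after 10 events: linearizable; cut after 11 events (E responds, time 11): not linearizable
4 orders of the 5 completed LIFO stack ops respect real time; none is legal
completion choices over the 1 pending operation (F) were checked; none helps
for example A, B, C, D, E (pending dropped) fails at step 4: D pop() → empty is not legal there
for example A, B, C, E, D (pending dropped) fails at step 4: E pop() → empty is not legal there

not linearizable — minimal violating prefix: 11 events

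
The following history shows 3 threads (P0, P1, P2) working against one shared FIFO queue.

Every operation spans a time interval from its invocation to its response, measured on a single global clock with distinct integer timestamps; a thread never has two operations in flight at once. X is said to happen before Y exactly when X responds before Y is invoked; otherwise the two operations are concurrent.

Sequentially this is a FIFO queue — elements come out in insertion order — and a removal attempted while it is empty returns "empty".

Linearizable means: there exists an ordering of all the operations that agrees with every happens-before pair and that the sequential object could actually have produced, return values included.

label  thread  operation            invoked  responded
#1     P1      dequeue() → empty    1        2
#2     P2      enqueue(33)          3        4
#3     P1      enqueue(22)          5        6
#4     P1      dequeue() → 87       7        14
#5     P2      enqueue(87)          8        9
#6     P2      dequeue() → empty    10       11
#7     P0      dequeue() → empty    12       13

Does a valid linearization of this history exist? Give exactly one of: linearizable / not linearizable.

not linearizable

cut after 10 events: linearizable; cut after 11 events (#6 responds, time 11): not linearizable
the completed operations (5 total) allow one real-time order; the FIFO queue replay rejects it
no completion choice of the 1 pending operation (#4) rescues it — every subset was tried
take #1, #2, #3, #5, #6 (pending dropped): step 5 already fails, because #6 dequeue() → empty cannot occur there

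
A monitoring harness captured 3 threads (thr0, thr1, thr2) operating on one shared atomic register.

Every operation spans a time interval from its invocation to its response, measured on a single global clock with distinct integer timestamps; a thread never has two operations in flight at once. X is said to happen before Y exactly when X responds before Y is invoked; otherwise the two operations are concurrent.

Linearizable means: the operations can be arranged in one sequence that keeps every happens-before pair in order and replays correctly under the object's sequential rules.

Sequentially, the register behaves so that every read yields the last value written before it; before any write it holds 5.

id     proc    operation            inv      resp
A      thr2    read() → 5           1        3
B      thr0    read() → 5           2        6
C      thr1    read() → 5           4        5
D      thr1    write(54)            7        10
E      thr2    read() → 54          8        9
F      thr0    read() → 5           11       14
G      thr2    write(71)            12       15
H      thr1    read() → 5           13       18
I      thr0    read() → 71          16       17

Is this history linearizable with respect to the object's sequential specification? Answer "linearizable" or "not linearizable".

events 1..13 are fine; event 14 — the response of F at time 14 — makes the prefix non-linearizable
checked exhaustively: 6 real-time-consistent orders of 6 completed operations, zero legal atomic register replays
no completion choice of the 2 pending operations (G, H) rescues it — every subset was tried
for example A, B, C, D, E, F (pending dropped) fails at step 6: F read() → 5 is not legal there
for example A, B, C, E, D, F (pending dropped) fails at step 4: E read() → 54 is not legal there

not linearizable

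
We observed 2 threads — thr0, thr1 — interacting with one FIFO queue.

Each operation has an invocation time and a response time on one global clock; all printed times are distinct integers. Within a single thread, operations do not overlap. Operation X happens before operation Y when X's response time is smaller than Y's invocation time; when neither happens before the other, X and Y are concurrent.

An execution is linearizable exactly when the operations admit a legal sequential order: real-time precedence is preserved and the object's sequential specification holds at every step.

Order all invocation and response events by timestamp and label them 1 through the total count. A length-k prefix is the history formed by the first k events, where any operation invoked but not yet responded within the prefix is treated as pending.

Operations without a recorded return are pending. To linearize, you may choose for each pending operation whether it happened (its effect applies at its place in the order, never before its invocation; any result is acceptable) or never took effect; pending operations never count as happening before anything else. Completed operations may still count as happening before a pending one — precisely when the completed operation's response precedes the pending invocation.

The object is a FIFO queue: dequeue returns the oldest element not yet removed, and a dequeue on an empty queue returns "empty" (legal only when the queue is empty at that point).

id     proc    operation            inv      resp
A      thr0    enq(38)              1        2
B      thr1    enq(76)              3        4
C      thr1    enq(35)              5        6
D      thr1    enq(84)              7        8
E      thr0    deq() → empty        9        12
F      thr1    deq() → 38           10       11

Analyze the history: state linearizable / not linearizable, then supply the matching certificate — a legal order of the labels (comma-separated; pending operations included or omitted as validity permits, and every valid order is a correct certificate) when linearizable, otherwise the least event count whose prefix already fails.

the violation lands at event 12, E's response at time 12: events 1..11 linearize, events 1..12 do not
the 6 completed operations admit 2 real-time orders; each fails the FIFO queue replay
for example A, B, C, D, E, F fails at step 5: E deq() → empty is not legal there
for example A, B, C, D, F, E fails at step 6: E deq() → empty is not legal there

not linearizable — minimal violating prefix: 12 events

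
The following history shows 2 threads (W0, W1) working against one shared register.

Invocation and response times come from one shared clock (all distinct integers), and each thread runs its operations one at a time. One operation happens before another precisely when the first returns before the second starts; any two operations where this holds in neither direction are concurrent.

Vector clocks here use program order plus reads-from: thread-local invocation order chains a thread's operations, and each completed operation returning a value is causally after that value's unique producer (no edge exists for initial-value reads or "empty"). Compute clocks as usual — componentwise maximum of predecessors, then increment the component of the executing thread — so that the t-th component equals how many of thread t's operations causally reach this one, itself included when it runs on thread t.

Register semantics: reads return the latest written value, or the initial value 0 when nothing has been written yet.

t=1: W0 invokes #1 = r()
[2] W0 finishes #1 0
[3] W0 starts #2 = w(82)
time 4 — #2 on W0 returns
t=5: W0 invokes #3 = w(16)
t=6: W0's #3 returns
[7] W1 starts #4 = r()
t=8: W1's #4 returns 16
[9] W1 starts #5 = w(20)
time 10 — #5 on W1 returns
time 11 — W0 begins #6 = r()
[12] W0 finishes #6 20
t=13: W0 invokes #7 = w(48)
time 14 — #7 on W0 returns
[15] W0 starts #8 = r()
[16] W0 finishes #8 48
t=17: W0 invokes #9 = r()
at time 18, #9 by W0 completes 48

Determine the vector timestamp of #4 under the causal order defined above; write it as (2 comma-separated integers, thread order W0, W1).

(3, 1)

VC(#1, invoked at 1): no causal predecessors; +1 on W0 → (1, 0)
from VC(#1)=(1, 0), #2 (invoked 3) maxes components and bumps W0 → (2, 0)
from VC(#2)=(2, 0), #3 (invoked 5) maxes components and bumps W0 → (3, 0)
from VC(#3)=(3, 0), #4 (invoked 7) maxes components and bumps W1 → (3, 1)
from VC(#4)=(3, 1), #5 (invoked 9) maxes components and bumps W1 → (3, 2)
from VC(#3)=(3, 0), VC(#5)=(3, 2), #6 (invoked 11) maxes components and bumps W0 → (4, 2)
from VC(#6)=(4, 2), #7 (invoked 13) maxes components and bumps W0 → (5, 2)
from VC(#7)=(5, 2), #8 (invoked 15) maxes components and bumps W0 → (6, 2)
from VC(#7)=(5, 2), VC(#8)=(6, 2), #9 (invoked 17) maxes components and bumps W0 → (7, 2)
target: VC(#4) = (3, 1)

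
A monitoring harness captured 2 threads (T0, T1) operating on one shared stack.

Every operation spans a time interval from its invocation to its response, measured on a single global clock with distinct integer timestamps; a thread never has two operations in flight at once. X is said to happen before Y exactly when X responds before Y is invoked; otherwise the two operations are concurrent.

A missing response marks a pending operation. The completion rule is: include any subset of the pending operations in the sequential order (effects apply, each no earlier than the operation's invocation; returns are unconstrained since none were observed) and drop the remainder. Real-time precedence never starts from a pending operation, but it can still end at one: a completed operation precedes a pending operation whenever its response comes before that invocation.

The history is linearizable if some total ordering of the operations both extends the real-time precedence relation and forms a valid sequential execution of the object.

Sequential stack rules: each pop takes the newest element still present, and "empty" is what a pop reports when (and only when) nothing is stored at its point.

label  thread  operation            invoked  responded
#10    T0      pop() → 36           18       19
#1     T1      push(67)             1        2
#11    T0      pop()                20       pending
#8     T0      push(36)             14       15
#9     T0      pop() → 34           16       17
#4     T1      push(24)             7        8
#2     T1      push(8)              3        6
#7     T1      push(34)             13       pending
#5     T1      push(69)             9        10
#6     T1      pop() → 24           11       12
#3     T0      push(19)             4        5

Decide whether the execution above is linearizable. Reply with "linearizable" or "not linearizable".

not linearizable

already the first 12 events (up to #6's response at time 12) admit no linearization; the first 11 still do
no legal order exists: 2 real-time-consistent candidates over 6 completed stack operations, all rejected
one such order, #1, #2, #3, #4, #5, #6, breaks at step 6 where #6 pop() → 24 is illegal
one such order, #1, #3, #2, #4, #5, #6, breaks at step 6 where #6 pop() → 24 is illegal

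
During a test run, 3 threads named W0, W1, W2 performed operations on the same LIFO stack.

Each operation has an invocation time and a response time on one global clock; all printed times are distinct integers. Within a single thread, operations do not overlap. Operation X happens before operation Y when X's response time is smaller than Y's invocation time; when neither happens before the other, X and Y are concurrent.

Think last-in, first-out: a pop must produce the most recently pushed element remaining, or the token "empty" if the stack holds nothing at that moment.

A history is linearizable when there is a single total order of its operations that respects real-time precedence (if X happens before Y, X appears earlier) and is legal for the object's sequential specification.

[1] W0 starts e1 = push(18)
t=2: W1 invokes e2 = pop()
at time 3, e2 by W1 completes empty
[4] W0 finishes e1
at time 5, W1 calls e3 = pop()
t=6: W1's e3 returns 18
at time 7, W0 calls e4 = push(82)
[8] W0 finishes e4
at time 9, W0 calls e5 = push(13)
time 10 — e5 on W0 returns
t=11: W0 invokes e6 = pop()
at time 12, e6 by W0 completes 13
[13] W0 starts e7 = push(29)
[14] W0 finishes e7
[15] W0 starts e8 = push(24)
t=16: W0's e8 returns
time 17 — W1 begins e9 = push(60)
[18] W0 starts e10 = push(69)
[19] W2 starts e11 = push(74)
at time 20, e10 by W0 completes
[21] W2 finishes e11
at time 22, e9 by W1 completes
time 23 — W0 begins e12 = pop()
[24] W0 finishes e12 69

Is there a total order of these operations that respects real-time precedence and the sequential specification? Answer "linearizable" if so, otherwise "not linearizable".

one valid linearization: e2, e1, e3, e4, e5, e6, e7, e8, e9, e11, e10, e12
1. e2 pop() → empty, leaving stack <>
2. e1 push(18), leaving stack <18>
3. e3 pop() → 18, leaving stack <>
4. e4 push(82), leaving stack <82>
5. e5 push(13), leaving stack <82,13>
6. e6 pop() → 13, leaving stack <82>
7. e7 push(29), leaving stack <82,29>
8. e8 push(24), leaving stack <82,29,24>
9. e9 push(60), leaving stack <82,29,24,60>
10. e11 push(74), leaving stack <82,29,24,60,74>
11. e10 push(69), leaving stack <82,29,24,60,74,69>
12. e12 pop() → 69, leaving stack <82,29,24,60,74>

linearizable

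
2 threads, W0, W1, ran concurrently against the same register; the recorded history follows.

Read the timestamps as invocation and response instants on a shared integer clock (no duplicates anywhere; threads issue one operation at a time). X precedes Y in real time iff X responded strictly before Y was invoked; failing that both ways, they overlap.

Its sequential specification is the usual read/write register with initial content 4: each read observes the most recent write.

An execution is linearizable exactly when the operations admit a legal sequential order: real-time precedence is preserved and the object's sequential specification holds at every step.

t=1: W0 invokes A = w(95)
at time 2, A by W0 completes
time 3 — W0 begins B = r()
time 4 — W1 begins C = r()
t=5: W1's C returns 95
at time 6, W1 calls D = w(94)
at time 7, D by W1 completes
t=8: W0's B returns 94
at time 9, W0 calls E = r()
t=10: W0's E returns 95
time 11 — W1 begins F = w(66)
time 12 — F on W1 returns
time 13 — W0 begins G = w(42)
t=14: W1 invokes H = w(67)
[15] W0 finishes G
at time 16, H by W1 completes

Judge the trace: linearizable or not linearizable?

through event 9 a valid linearization exists; event 10 (E responding at time 10) ends that
no legal order exists: 3 real-time-consistent candidates over 5 completed register operations, all rejected
sample order A, B, C, D, E stalls at step 2 — B r() → 94 has no legal effect
sample order A, C, B, D, E stalls at step 3 — B r() → 94 has no legal effect

not linearizable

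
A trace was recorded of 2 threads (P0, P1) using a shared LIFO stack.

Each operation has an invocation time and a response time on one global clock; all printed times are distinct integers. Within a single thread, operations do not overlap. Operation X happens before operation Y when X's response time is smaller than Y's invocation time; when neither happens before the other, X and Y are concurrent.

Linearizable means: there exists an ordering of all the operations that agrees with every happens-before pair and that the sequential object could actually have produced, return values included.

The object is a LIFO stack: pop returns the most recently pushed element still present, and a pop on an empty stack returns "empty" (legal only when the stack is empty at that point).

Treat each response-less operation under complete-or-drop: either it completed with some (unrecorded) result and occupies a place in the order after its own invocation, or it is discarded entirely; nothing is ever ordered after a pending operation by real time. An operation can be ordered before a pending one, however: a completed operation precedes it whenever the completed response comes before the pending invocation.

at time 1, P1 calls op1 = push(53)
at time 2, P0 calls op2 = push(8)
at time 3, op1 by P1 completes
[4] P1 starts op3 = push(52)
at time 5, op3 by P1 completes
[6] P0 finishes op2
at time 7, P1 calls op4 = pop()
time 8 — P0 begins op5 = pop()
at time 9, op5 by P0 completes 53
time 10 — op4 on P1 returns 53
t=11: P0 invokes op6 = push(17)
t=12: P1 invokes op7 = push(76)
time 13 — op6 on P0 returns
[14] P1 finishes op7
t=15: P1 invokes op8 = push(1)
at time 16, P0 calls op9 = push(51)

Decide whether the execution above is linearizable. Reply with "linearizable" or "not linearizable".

the violation lands at event 10, op4's response at time 10: events 1..9 linearize, events 1..10 do not
all 6 real-time-respecting orders fail — 5 completed LIFO stack operations, no legal replay
one such order, op1, op2, op3, op4, op5, breaks at step 4 where op4 pop() → 53 is illegal
one such order, op1, op2, op3, op5, op4, breaks at step 4 where op5 pop() → 53 is illegal

not linearizable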